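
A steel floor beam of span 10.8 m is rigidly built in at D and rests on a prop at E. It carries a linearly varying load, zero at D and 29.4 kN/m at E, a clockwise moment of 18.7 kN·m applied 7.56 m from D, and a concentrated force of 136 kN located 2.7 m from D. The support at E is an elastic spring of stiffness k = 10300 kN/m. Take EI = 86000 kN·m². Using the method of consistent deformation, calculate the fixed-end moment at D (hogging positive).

Choose R_E as the redundant. The primary structure is the cantilever fixed at D.
Primary-structure tip deflection at E by superposition:
  triangular load, peak 29.4 at the free end: 11w₀L⁴/(120EI) = 36665/EI
  clockwise couple 18.7 at a = 7.56: M₀a(2L − a)/(2EI) = 992.4/EI
  point load 136 at a = 2.7: Pa²(3L − a)/(6EI) = 4908/EI
  δ_0 = 42565/EI
Tip deflection under a unit load at E: L³/(3EI) = 419.9/EI.
With EI = 86000 kN·m²: δ_0 = 0.49494 m and δ_{EE} = 0.004883 m/kN.
Compatibility — the spring shortens by R_E/k under the reaction it provides: δ_0 − R_E·δ_{EE} = R_E/k. With 1/k = 0.000097 m/kN, R_E = δ_0 / (δ_{EE} + 1/k) = 0.49494 / (0.004883 + 0.000097) = 99.39 kN.
Moment equilibrium about D: M_D = Σ(load moments about D) − R_E·L = 1529 − 99.39×10.8 = 455.5 kN·m.

M_D = 455.5 kN·m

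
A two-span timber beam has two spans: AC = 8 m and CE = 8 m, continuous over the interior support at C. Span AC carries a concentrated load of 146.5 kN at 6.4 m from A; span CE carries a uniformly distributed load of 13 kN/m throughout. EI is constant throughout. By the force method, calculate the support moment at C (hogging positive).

M_C = 136.4 kN·m

Take M_C as the redundant. Released structure: two simple spans AC and CE with a hinge at C.
Rotations at C on the released spans (each span's end-slope, ×1/EI):
  span AC: point load 146.5 at a = 6.4: Pab(L + a)/(6LEI) = 450/EI
  span CE: UDL 13: wL³/(24EI) = 277.3/EI
  relative rotation θ_0 = (450 + 277.3)/EI = 727.4/EI
A unit hogging moment at C produces rotation L₁/(3EI) + L₂/(3EI) = 5.333/EI.
Compatibility: M_C·(L₁+L₂)/(3EI) = θ_0, giving M_C = 136.4 kN·m (hogging).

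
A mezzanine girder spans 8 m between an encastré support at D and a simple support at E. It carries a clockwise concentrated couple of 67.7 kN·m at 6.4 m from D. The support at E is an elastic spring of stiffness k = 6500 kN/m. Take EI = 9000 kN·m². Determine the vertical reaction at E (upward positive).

Release the roller at E. Primary structure: cantilever fixed at D.
Primary-structure tip deflection at E by superposition:
  clockwise couple 67.7 at a = 6.4: M₀a(2L − a)/(2EI) = 2080/EI
Tip deflection under a unit load at E: L³/(3EI) = 170.7/EI.
With EI = 9000 kN·m²: δ_0 = 0.23108 m and δ_{EE} = 0.018963 m/kN.
Compatibility — the spring shortens by R_E/k under the reaction it provides: δ_0 − R_E·δ_{EE} = R_E/k. With 1/k = 0.000154 m/kN, R_E = δ_0 / (δ_{EE} + 1/k) = 0.23108 / (0.018963 + 0.000154) = 12.09 kN.

R_E = 12.09 kN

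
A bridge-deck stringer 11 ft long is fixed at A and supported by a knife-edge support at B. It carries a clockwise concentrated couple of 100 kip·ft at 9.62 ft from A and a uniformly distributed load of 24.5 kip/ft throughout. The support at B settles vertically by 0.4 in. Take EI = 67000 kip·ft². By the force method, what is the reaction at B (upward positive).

R_B = 109.5 kip

Choose R_B as the redundant. The primary structure is the cantilever fixed at A.
Primary-structure tip deflection at B by superposition:
  clockwise couple 100 at a = 9.62: M₀a(2L − a)/(2EI) = 5955/EI
  UDL 24.5: wL⁴/(8EI) = 44838/EI
  δ_0 = 50793/EI
Flexibility coefficient — unit upward force at B: δ_{BB} = L³/(3EI) = 443.7/EI.
With EI = 67000 kip·ft²: δ_0 = 0.7581 ft and δ_{BB} = 0.006622 ft/kip.
Compatibility — the beam at B must follow the support down by 0.03333 ft: δ_0 − R_B·δ_{BB} = 0.03333, so R_B = (0.7581 − 0.03333)/0.006622 = 109.5 kip.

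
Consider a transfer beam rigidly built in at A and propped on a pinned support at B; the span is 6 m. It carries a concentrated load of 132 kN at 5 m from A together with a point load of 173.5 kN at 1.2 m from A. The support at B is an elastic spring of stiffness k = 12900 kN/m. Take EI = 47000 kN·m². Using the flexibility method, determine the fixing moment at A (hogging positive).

M_A = 245.6 kN·m

Release the roller at B. Primary structure: cantilever fixed at A.
Primary-structure tip deflection at B by superposition:
  point load 132 at a = 5: Pa²(3L − a)/(6EI) = 7150/EI
  point load 173.5 at a = 1.2: Pa²(3L − a)/(6EI) = 699.6/EI
  δ_0 = 7850/EI
Flexibility coefficient — unit upward force at B: δ_{BB} = L³/(3EI) = 72/EI.
With EI = 47000 kN·m²: δ_0 = 0.16701 m and δ_{BB} = 0.001532 m/kN.
Compatibility — the spring shortens by R_B/k under the reaction it provides: δ_0 − R_B·δ_{BB} = R_B/k. With 1/k = 0.000078 m/kN, R_B = δ_0 / (δ_{BB} + 1/k) = 0.16701 / (0.001532 + 0.000078) = 103.8 kN.
Moment equilibrium about A: M_A = Σ(load moments about A) − R_B·L = 868.2 − 103.8×6 = 245.6 kN·m.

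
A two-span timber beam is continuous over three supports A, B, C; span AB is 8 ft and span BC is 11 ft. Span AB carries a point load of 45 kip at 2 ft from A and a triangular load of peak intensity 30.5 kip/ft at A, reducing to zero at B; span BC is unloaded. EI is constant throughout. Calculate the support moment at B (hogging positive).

M_B = 65.71 kip·ft

Insert a hinge at B; M_B is the redundant, and each span becomes simply supported.
Rotations at B on the released spans (each span's end-slope, ×1/EI):
  span AB: point load 45 at a = 2: Pab(L + a)/(6LEI) = 112.5/EI
  span AB: triangular load, peak 30.5: 7w₀L³/(360EI) = 303.6/EI
  relative rotation θ_0 = (416.1 + 0)/EI = 416.1/EI
A unit hogging moment at B produces rotation L₁/(3EI) + L₂/(3EI) = 6.333/EI.
Compatibility: M_B·(L₁+L₂)/(3EI) = θ_0, giving M_B = 65.71 kip·ft (hogging).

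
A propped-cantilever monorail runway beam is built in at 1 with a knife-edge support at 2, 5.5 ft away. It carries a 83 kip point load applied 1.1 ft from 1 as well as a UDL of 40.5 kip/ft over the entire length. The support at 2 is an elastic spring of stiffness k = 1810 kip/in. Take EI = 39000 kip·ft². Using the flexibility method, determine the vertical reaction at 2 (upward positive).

Release the roller at 2. Primary structure: cantilever fixed at 1.
Deflection at 2 on the released cantilever, summing each load's contribution:
  point load 83 at a = 1.1: Pa²(3L − a)/(6EI) = 257.8/EI
  UDL 40.5: wL⁴/(8EI) = 4633/EI
  δ_0 = 4890/EI
Flexibility coefficient — unit upward force at 2: δ_{22} = L³/(3EI) = 55.46/EI.
With EI = 39000 kip·ft²: δ_0 = 0.12539 ft and δ_{22} = 0.001422 ft/kip.
Compatibility — the spring shortens by R_2/k under the reaction it provides: δ_0 − R_2·δ_{22} = R_2/k. With 1/k = 1/(1810×12) ft/kip = 0.000046 ft/kip, R_2 = δ_0 / (δ_{22} + 1/k) = 0.12539 / (0.001422 + 0.000046) = 85.41 kip.

R_2 = 85.41 kip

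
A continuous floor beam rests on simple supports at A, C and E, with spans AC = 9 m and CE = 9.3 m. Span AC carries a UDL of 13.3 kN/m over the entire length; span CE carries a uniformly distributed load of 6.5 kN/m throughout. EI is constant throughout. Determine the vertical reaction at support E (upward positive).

R_E = 19.26 kN

Insert a hinge at C; M_C is the redundant, and each span becomes simply supported.
End slopes at the hinge C, treating each span as simply supported:
  span AC: UDL 13.3: wL³/(24EI) = 404/EI
  span CE: UDL 6.5: wL³/(24EI) = 217.8/EI
  relative rotation θ_0 = (404 + 217.8)/EI = 621.8/EI
A unit hogging moment at C produces rotation L₁/(3EI) + L₂/(3EI) = 6.1/EI.
Slope continuity at C: θ_0 = M_C·6.1/EI, so M_C = 621.8/6.1 = 101.9 kN·m (hogging).
Span CE, ΣM about E: R_C^{CE}·9.3 = 281.1 + 101.9, so R_C^{CE} = 41.19 kN and R_E = 60.45 − 41.19 = 19.26 kN.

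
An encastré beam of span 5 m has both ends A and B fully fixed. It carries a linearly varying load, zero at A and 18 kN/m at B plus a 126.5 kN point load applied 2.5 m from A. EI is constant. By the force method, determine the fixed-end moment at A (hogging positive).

M_A = 94.06 kN·m

Take the two fixed-end moments M_A, M_B as redundants; the released structure is the simple span AB.
End rotations of the released simple span under the applied load (×1/EI):
  at A: triangular load, peak 18: 7w₀L³/(360EI) = 43.75/EI
  at B: triangular load, peak 18: w₀L³/(45EI) = 50/EI
  at A: point load 126.5 at a = 2.5: Pab(L + b)/(6LEI) = 197.7/EI
  at B: point load 126.5 at a = 2.5: Pab(L + a)/(6LEI) = 197.7/EI
  θ_A0 = 241.4/EI,  θ_B0 = 247.7/EI
Flexibility coefficients: a unit moment at one end gives L/(3EI) there and L/(6EI) at the far end, so f₁₁ = f₂₂ = 1.667/EI and f₁₂ = f₂₁ = 0.8333/EI.
Compatibility — zero rotation at each built-in end:
  1.667 M_A + 0.8333 M_B = 241.4
  0.8333 M_A + 1.667 M_B = 247.7
Solving the pair gives M_A = 94.06 kN·m and M_B = 101.6 kN·m (hogging).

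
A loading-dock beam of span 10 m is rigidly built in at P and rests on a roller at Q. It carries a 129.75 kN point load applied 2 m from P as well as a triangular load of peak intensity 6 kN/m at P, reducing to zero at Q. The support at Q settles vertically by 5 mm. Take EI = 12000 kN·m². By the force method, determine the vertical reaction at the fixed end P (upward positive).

R_P = 146.7 kN

Remove the prop at Q; the released (primary) structure is a cantilever built in at P.
Free-end deflection of the primary structure under the applied loading (downward +):
  point load 129.75 at a = 2: Pa²(3L − a)/(6EI) = 2422/EI
  triangular load, peak 6 at the fixed end: w₀L⁴/(30EI) = 2000/EI
  δ_0 = 4422/EI
Tip deflection under a unit load at Q: L³/(3EI) = 333.3/EI.
With EI = 12000 kN·m²: δ_0 = 0.3685 m and δ_{QQ} = 0.027778 m/kN.
Compatibility — the beam at Q must follow the support down by 0.005 m: δ_0 − R_Q·δ_{QQ} = 0.005, so R_Q = (0.3685 − 0.005)/0.027778 = 13.09 kN.
Vertical equilibrium: R_P = ΣP − R_Q = 159.8 − 13.09 = 146.7 kN.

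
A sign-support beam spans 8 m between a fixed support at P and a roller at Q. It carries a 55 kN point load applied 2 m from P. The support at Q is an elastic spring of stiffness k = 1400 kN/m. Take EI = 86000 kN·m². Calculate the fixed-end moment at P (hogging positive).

Release the roller at Q. Primary structure: cantilever fixed at P.
Primary-structure tip deflection at Q by superposition:
  point load 55 at a = 2: Pa²(3L − a)/(6EI) = 806.7/EI
Flexibility coefficient — unit upward force at Q: δ_{QQ} = L³/(3EI) = 170.7/EI.
With EI = 86000 kN·m²: δ_0 = 0.00938 m and δ_{QQ} = 0.001984 m/kN.
Compatibility — the spring shortens by R_Q/k under the reaction it provides: δ_0 − R_Q·δ_{QQ} = R_Q/k. With 1/k = 0.000714 m/kN, R_Q = δ_0 / (δ_{QQ} + 1/k) = 0.00938 / (0.001984 + 0.000714) = 3.476 kN.
Moment equilibrium about P: M_P = Σ(load moments about P) − R_Q·L = 110 − 3.476×8 = 82.2 kN·m.

M_P = 82.2 kN·m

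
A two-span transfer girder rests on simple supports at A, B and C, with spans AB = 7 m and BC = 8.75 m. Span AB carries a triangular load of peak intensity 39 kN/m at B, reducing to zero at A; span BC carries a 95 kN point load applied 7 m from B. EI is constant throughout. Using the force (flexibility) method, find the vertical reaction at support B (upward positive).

R_B = 136 kN

Release continuity at B by inserting a hinge; the redundant is the internal moment M_B. The primary structure is two simply-supported spans AB and BC.
End slopes at the hinge B, treating each span as simply supported:
  span AB: triangular load, peak 39: w₀L³/(45EI) = 297.3/EI
  span BC: point load 95 at a = 7: Pab(L + b)/(6LEI) = 232.8/EI
  relative rotation θ_0 = (297.3 + 232.8)/EI = 530/EI
A unit hogging moment at B produces rotation L₁/(3EI) + L₂/(3EI) = 5.25/EI.
Slope continuity at B: θ_0 = M_B·5.25/EI, so M_B = 530/5.25 = 101 kN·m (hogging).
Span AB, ΣM about A with M_B applied at B: R_B^{AB}·7 = 637 + 101, so R_B^{AB} = 105.4 kN and R_A = 136.5 − 105.4 = 31.08 kN.
Span BC, ΣM about C: R_B^{BC}·8.75 = 166.2 + 101, so R_B^{BC} = 30.54 kN and R_C = 95 − 30.54 = 64.46 kN.
R_B = 105.4 + 30.54 = 136 kN.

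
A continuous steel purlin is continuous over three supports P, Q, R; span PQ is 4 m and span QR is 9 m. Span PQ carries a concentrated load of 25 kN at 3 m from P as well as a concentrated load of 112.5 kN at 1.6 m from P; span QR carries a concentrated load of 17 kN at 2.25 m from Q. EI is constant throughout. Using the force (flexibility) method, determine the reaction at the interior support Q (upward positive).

Take M_Q as the redundant. Released structure: two simple spans PQ and QR with a hinge at Q.
End slopes at the hinge Q, treating each span as simply supported:
  span PQ: point load 25 at a = 3: Pab(L + a)/(6LEI) = 21.88/EI
  span PQ: point load 112.5 at a = 1.6: Pab(L + a)/(6LEI) = 100.8/EI
  span QR: point load 17 at a = 2.25: Pab(L + b)/(6LEI) = 75.3/EI
  relative rotation θ_0 = (122.7 + 75.3)/EI = 198/EI
A unit hogging moment at Q produces rotation L₁/(3EI) + L₂/(3EI) = 4.333/EI.
Compatibility: M_Q·(L₁+L₂)/(3EI) = θ_0, giving M_Q = 45.69 kN·m (hogging).
Span PQ, ΣM about P with M_Q applied at Q: R_Q^{PQ}·4 = 255 + 45.69, so R_Q^{PQ} = 75.17 kN and R_P = 137.5 − 75.17 = 62.33 kN.
Span QR, ΣM about R: R_Q^{QR}·9 = 114.8 + 45.69, so R_Q^{QR} = 17.83 kN and R_R = 17 − 17.83 = -0.8264 kN.
R_Q = 75.17 + 17.83 = 93 kN.

R_Q = 93 kN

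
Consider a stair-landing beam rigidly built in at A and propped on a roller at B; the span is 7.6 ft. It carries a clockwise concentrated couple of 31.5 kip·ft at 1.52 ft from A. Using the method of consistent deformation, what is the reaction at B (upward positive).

R_B = 2.238 kip

Remove the prop at B; the released (primary) structure is a cantilever built in at A.
Deflection at B on the released cantilever, summing each load's contribution:
  clockwise couple 31.5 at a = 1.52: M₀a(2L − a)/(2EI) = 327.5/EI
Flexibility coefficient — unit upward force at B: δ_{BB} = L³/(3EI) = 146.3/EI.
Compatibility at B: δ_0 − R_B·δ_{BB} = 0, so R_B = 327.5/146.3 = 2.238 kip.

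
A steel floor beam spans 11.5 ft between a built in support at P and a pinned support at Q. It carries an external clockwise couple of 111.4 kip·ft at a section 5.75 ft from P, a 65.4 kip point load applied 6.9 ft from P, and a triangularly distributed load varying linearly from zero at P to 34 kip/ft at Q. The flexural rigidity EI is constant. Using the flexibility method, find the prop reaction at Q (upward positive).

Choose R_Q as the redundant. The primary structure is the cantilever fixed at P.
Primary-structure tip deflection at Q by superposition:
  clockwise couple 111.4 at a = 5.75: M₀a(2L − a)/(2EI) = 5525/EI
  point load 65.4 at a = 6.9: Pa²(3L − a)/(6EI) = 14323/EI
  triangular load, peak 34 at the free end: 11w₀L⁴/(120EI) = 54511/EI
  δ_0 = 74358/EI
Flexibility coefficient — unit upward force at Q: δ_{QQ} = L³/(3EI) = 507/EI.
Compatibility at Q: δ_0 − R_Q·δ_{QQ} = 0, so R_Q = 74358/507 = 146.7 kip.

R_Q = 146.7 kip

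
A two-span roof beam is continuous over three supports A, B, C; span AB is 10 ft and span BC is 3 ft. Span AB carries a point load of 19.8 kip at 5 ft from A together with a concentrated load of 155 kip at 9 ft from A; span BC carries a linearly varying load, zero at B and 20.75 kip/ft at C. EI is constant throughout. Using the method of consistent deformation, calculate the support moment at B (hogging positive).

Insert a hinge at B; M_B is the redundant, and each span becomes simply supported.
Rotations at B on the released spans (each span's end-slope, ×1/EI):
  span AB: point load 19.8 at a = 5: Pab(L + a)/(6LEI) = 123.8/EI
  span AB: point load 155 at a = 9: Pab(L + a)/(6LEI) = 441.8/EI
  span BC: triangular load, peak 20.75: 7w₀L³/(360EI) = 10.89/EI
  relative rotation θ_0 = (565.5 + 10.89)/EI = 576.4/EI
A unit hogging moment at B produces rotation L₁/(3EI) + L₂/(3EI) = 4.333/EI.
Compatibility: M_B·(L₁+L₂)/(3EI) = θ_0, giving M_B = 133 kip·ft (hogging).

M_B = 133 kip·ft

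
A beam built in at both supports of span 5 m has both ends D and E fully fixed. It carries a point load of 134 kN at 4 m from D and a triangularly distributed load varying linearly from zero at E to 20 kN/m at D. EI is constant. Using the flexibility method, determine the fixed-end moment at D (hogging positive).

M_D = 46.44 kN·m

Release both end moments; the primary structure is a simply-supported span DE with redundants M_D and M_E.
On the primary (simply-supported) span, the end slopes from the loading are:
  at D: point load 134 at a = 4: Pab(L + b)/(6LEI) = 107.2/EI
  at E: point load 134 at a = 4: Pab(L + a)/(6LEI) = 160.8/EI
  at D: triangular load, peak 20: w₀L³/(45EI) = 55.56/EI
  at E: triangular load, peak 20: 7w₀L³/(360EI) = 48.61/EI
  θ_D0 = 162.8/EI,  θ_E0 = 209.4/EI
Flexibility coefficients: a unit moment at one end gives L/(3EI) there and L/(6EI) at the far end, so f₁₁ = f₂₂ = 1.667/EI and f₁₂ = f₂₁ = 0.8333/EI.
Compatibility — zero rotation at each built-in end:
  1.667 M_D + 0.8333 M_E = 162.8
  0.8333 M_D + 1.667 M_E = 209.4
Solving the pair gives M_D = 46.44 kN·m and M_E = 102.4 kN·m (hogging).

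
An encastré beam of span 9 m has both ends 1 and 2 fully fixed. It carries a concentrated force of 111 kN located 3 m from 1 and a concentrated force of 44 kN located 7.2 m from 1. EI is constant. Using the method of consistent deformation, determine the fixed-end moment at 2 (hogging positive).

M_2 = 124.7 kN·m

Release both end moments; the primary structure is a simply-supported span 12 with redundants M_1 and M_2.
End rotations of the released simple span under the applied load (×1/EI):
  at 1: point load 111 at a = 3: Pab(L + b)/(6LEI) = 555/EI
  at 2: point load 111 at a = 3: Pab(L + a)/(6LEI) = 444/EI
  at 1: point load 44 at a = 7.2: Pab(L + b)/(6LEI) = 114/EI
  at 2: point load 44 at a = 7.2: Pab(L + a)/(6LEI) = 171.1/EI
  θ_10 = 669/EI,  θ_20 = 615.1/EI
Flexibility coefficients: a unit moment at one end gives L/(3EI) there and L/(6EI) at the far end, so f₁₁ = f₂₂ = 3/EI and f₁₂ = f₂₁ = 1.5/EI.
Compatibility — zero rotation at each built-in end:
  3 M_1 + 1.5 M_2 = 669
  1.5 M_1 + 3 M_2 = 615.1
Solving the pair gives M_1 = 160.7 kN·m and M_2 = 124.7 kN·m (hogging).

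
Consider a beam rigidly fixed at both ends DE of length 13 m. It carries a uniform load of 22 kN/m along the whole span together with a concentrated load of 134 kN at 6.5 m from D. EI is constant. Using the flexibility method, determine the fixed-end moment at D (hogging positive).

M_D = 527.6 kN·m

Release both end moments; the primary structure is a simply-supported span DE with redundants M_D and M_E.
On the primary (simply-supported) span, the end slopes from the loading are:
  at D: UDL 22: wL³/(24EI) = 2014/EI
  at E: UDL 22: wL³/(24EI) = 2014/EI
  at D: point load 134 at a = 6.5: Pab(L + b)/(6LEI) = 1415/EI
  at E: point load 134 at a = 6.5: Pab(L + a)/(6LEI) = 1415/EI
  θ_D0 = 3429/EI,  θ_E0 = 3429/EI
Flexibility coefficients: a unit moment at one end gives L/(3EI) there and L/(6EI) at the far end, so f₁₁ = f₂₂ = 4.333/EI and f₁₂ = f₂₁ = 2.167/EI.
Compatibility — zero rotation at each built-in end:
  4.333 M_D + 2.167 M_E = 3429
  2.167 M_D + 4.333 M_E = 3429
Solving the pair gives M_D = 527.6 kN·m and M_E = 527.6 kN·m (hogging).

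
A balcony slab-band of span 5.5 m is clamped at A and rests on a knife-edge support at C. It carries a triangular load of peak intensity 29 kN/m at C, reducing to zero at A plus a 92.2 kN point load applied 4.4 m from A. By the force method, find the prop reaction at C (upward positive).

Choose R_C as the redundant. The primary structure is the cantilever fixed at A.
Downward deflection at the released point C due to the loads:
  triangular load, peak 29 at the free end: 11w₀L⁴/(120EI) = 2433/EI
  point load 92.2 at a = 4.4: Pa²(3L − a)/(6EI) = 3600/EI
  δ_0 = 6032/EI
Flexibility coefficient — unit upward force at C: δ_{CC} = L³/(3EI) = 55.46/EI.
The prop prevents deflection at C: R_C = δ_0/δ_{CC} = 6032/55.46 = 108.8 kN.

R_C = 108.8 kN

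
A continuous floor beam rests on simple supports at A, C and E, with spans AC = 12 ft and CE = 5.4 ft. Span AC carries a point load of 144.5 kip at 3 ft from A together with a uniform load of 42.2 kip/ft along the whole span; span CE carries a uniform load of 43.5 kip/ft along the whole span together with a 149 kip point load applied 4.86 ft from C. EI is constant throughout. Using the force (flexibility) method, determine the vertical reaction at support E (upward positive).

R_E = 117.2 kip

Take M_C as the redundant. Released structure: two simple spans AC and CE with a hinge at C.
Discontinuity in slope at C on the released structure — sum the simple-span end rotations:
  span AC: point load 144.5 at a = 3: Pab(L + a)/(6LEI) = 812.8/EI
  span AC: UDL 42.2: wL³/(24EI) = 3038/EI
  span CE: UDL 43.5: wL³/(24EI) = 285.4/EI
  span CE: point load 149 at a = 4.86: Pab(L + b)/(6LEI) = 71.69/EI
  relative rotation θ_0 = (3851 + 357.1)/EI = 4208/EI
A unit hogging moment at C produces rotation L₁/(3EI) + L₂/(3EI) = 5.8/EI.
Slope continuity at C: θ_0 = M_C·5.8/EI, so M_C = 4208/5.8 = 725.6 kip·ft (hogging).
Span CE, ΣM about E: R_C^{CE}·5.4 = 714.7 + 725.6, so R_C^{CE} = 266.7 kip and R_E = 383.9 − 266.7 = 117.2 kip.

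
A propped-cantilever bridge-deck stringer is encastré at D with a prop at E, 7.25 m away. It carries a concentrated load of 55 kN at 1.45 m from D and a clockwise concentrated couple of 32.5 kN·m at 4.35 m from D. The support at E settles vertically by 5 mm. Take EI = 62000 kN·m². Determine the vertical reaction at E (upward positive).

Choose R_E as the redundant. The primary structure is the cantilever fixed at D.
Primary-structure tip deflection at E by superposition:
  point load 55 at a = 1.45: Pa²(3L − a)/(6EI) = 391.2/EI
  clockwise couple 32.5 at a = 4.35: M₀a(2L − a)/(2EI) = 717.5/EI
  δ_0 = 1109/EI
Flexibility coefficient — unit upward force at E: δ_{EE} = L³/(3EI) = 127/EI.
With EI = 62000 kN·m²: δ_0 = 0.017883 m and δ_{EE} = 0.002049 m/kN.
Compatibility — the beam at E must follow the support down by 0.005 m: δ_0 − R_E·δ_{EE} = 0.005, so R_E = (0.017883 − 0.005)/0.002049 = 6.288 kN.

R_E = 6.288 kN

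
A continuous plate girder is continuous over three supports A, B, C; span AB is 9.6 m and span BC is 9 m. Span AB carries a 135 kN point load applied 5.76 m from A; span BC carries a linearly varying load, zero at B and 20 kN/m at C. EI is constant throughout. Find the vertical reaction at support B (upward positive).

R_B = 148.5 kN

Take M_B as the redundant. Released structure: two simple spans AB and BC with a hinge at B.
End slopes at the hinge B, treating each span as simply supported:
  span AB: point load 135 at a = 5.76: Pab(L + a)/(6LEI) = 796.3/EI
  span BC: triangular load, peak 20: 7w₀L³/(360EI) = 283.5/EI
  relative rotation θ_0 = (796.3 + 283.5)/EI = 1080/EI
A unit hogging moment at B produces rotation L₁/(3EI) + L₂/(3EI) = 6.2/EI.
Slope continuity at B: θ_0 = M_B·6.2/EI, so M_B = 1080/6.2 = 174.2 kN·m (hogging).
Span AB, ΣM about A with M_B applied at B: R_B^{AB}·9.6 = 777.6 + 174.2, so R_B^{AB} = 99.14 kN and R_A = 135 − 99.14 = 35.86 kN.
Span BC, ΣM about C: R_B^{BC}·9 = 270 + 174.2, so R_B^{BC} = 49.35 kN and R_C = 90 − 49.35 = 40.65 kN.
R_B = 99.14 + 49.35 = 148.5 kN.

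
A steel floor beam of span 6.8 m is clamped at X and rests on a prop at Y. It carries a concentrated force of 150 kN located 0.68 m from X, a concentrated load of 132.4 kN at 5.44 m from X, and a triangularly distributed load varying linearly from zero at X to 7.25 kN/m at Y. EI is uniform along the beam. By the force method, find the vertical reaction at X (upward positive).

R_X = 198.1 kN

Remove the prop at Y; the released (primary) structure is a cantilever built in at X.
Primary-structure tip deflection at Y by superposition:
  point load 150 at a = 0.68: Pa²(3L − a)/(6EI) = 228/EI
  point load 132.4 at a = 5.44: Pa²(3L − a)/(6EI) = 9769/EI
  triangular load, peak 7.25 at the free end: 11w₀L⁴/(120EI) = 1421/EI
  δ_0 = 11418/EI
Tip deflection under a unit load at Y: L³/(3EI) = 104.8/EI.
Compatibility at Y: δ_0 − R_Y·δ_{YY} = 0, so R_Y = 11418/104.8 = 108.9 kN.
Vertical equilibrium: R_X = ΣP − R_Y = 307.1 − 108.9 = 198.1 kN.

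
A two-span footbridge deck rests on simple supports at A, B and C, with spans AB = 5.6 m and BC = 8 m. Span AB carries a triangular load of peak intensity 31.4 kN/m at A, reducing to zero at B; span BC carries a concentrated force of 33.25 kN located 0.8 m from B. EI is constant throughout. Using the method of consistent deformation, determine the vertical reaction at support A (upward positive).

R_A = 52 kN

Release continuity at B by inserting a hinge; the redundant is the internal moment M_B. The primary structure is two simply-supported spans AB and BC.
Rotations at B on the released spans (each span's end-slope, ×1/EI):
  span AB: triangular load, peak 31.4: 7w₀L³/(360EI) = 107.2/EI
  span BC: point load 33.25 at a = 0.8: Pab(L + b)/(6LEI) = 60.65/EI
  relative rotation θ_0 = (107.2 + 60.65)/EI = 167.9/EI
A unit hogging moment at B produces rotation L₁/(3EI) + L₂/(3EI) = 4.533/EI.
Compatibility: M_B·(L₁+L₂)/(3EI) = θ_0, giving M_B = 37.03 kN·m (hogging).
Span AB, ΣM about A with M_B applied at B: R_B^{AB}·5.6 = 164.1 + 37.03, so R_B^{AB} = 35.92 kN and R_A = 87.92 − 35.92 = 52 kN.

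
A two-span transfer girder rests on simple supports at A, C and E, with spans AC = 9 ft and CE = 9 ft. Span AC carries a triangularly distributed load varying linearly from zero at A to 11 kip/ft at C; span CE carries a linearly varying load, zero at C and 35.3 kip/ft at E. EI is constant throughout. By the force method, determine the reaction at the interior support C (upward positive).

R_C = 111.1 kip

Release continuity at C by inserting a hinge; the redundant is the internal moment M_C. The primary structure is two simply-supported spans AC and CE.
Rotations at C on the released spans (each span's end-slope, ×1/EI):
  span AC: triangular load, peak 11: w₀L³/(45EI) = 178.2/EI
  span CE: triangular load, peak 35.3: 7w₀L³/(360EI) = 500.4/EI
  relative rotation θ_0 = (178.2 + 500.4)/EI = 678.6/EI
A unit hogging moment at C produces rotation L₁/(3EI) + L₂/(3EI) = 6/EI.
Compatibility: M_C·(L₁+L₂)/(3EI) = θ_0, giving M_C = 113.1 kip·ft (hogging).
Span AC, ΣM about A with M_C applied at C: R_C^{AC}·9 = 297 + 113.1, so R_C^{AC} = 45.57 kip and R_A = 49.5 − 45.57 = 3.934 kip.
Span CE, ΣM about E: R_C^{CE}·9 = 476.6 + 113.1, so R_C^{CE} = 65.52 kip and R_E = 158.8 − 65.52 = 93.33 kip.
R_C = 45.57 + 65.52 = 111.1 kip.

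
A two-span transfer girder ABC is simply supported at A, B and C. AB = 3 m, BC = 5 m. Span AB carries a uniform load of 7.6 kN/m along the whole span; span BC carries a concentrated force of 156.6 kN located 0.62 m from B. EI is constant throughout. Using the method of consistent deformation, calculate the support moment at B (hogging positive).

M_B = 53.07 kN·m

Release continuity at B by inserting a hinge; the redundant is the internal moment M_B. The primary structure is two simply-supported spans AB and BC.
End slopes at the hinge B, treating each span as simply supported:
  span AB: UDL 7.6: wL³/(24EI) = 8.55/EI
  span BC: point load 156.6 at a = 0.62: Pab(L + b)/(6LEI) = 133/EI
  relative rotation θ_0 = (8.55 + 133)/EI = 141.5/EI
A unit hogging moment at B produces rotation L₁/(3EI) + L₂/(3EI) = 2.667/EI.
Compatibility: M_B·(L₁+L₂)/(3EI) = θ_0, giving M_B = 53.07 kN·m (hogging).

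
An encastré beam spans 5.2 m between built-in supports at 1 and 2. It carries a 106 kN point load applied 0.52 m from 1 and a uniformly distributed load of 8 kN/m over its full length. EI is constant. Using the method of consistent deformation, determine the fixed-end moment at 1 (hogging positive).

M_1 = 62.67 kN·m

Take the two fixed-end moments M_1, M_2 as redundants; the released structure is the simple span 12.
Simple-span end rotations at 1 and 2 under the given loads:
  at 1: point load 106 at a = 0.52: Pab(L + b)/(6LEI) = 81.69/EI
  at 2: point load 106 at a = 0.52: Pab(L + a)/(6LEI) = 47.29/EI
  at 1: UDL 8: wL³/(24EI) = 46.87/EI
  at 2: UDL 8: wL³/(24EI) = 46.87/EI
  θ_10 = 128.6/EI,  θ_20 = 94.16/EI
Flexibility coefficients: a unit moment at one end gives L/(3EI) there and L/(6EI) at the far end, so f₁₁ = f₂₂ = 1.733/EI and f₁₂ = f₂₁ = 0.8667/EI.
Compatibility — zero rotation at each built-in end:
  1.733 M_1 + 0.8667 M_2 = 128.6
  0.8667 M_1 + 1.733 M_2 = 94.16
Solving the pair gives M_1 = 62.67 kN·m and M_2 = 22.99 kN·m (hogging).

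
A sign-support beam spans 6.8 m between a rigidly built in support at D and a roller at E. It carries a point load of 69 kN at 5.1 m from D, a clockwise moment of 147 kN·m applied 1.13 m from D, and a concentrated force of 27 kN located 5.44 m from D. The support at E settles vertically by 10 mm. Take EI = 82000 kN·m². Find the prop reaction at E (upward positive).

Release the roller at E. Primary structure: cantilever fixed at D.
Primary-structure tip deflection at E by superposition:
  point load 69 at a = 5.1: Pa²(3L − a)/(6EI) = 4576/EI
  clockwise couple 147 at a = 1.13: M₀a(2L − a)/(2EI) = 1036/EI
  point load 27 at a = 5.44: Pa²(3L − a)/(6EI) = 1992/EI
  δ_0 = 7604/EI
Tip deflection under a unit load at E: L³/(3EI) = 104.8/EI.
With EI = 82000 kN·m²: δ_0 = 0.092737 m and δ_{EE} = 0.001278 m/kN.
Compatibility — the beam at E must follow the support down by 0.01 m: δ_0 − R_E·δ_{EE} = 0.01, so R_E = (0.092737 − 0.01)/0.001278 = 64.73 kN.

R_E = 64.73 kN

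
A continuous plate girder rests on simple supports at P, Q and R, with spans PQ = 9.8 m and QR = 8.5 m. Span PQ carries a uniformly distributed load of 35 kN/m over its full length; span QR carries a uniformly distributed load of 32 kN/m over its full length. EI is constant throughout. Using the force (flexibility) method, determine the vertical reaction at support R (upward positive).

Take M_Q as the redundant. Released structure: two simple spans PQ and QR with a hinge at Q.
Rotations at Q on the released spans (each span's end-slope, ×1/EI):
  span PQ: UDL 35: wL³/(24EI) = 1373/EI
  span QR: UDL 32: wL³/(24EI) = 818.8/EI
  relative rotation θ_0 = (1373 + 818.8)/EI = 2191/EI
A unit hogging moment at Q produces rotation L₁/(3EI) + L₂/(3EI) = 6.1/EI.
Compatibility: M_Q·(L₁+L₂)/(3EI) = θ_0, giving M_Q = 359.2 kN·m (hogging).
Span QR, ΣM about R: R_Q^{QR}·8.5 = 1156 + 359.2, so R_Q^{QR} = 178.3 kN and R_R = 272 − 178.3 = 93.74 kN.

R_R = 93.74 kN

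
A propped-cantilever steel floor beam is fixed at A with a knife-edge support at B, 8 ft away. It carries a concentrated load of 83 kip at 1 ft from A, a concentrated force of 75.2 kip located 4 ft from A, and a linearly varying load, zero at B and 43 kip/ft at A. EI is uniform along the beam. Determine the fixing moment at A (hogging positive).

Take the reaction at B as the redundant and release it; the primary structure is a cantilever fixed at A.
Free-end deflection of the primary structure under the applied loading (downward +):
  point load 83 at a = 1: Pa²(3L − a)/(6EI) = 318.2/EI
  point load 75.2 at a = 4: Pa²(3L − a)/(6EI) = 4011/EI
  triangular load, peak 43 at the fixed end: w₀L⁴/(30EI) = 5871/EI
  δ_0 = 10200/EI
Tip deflection under a unit load at B: L³/(3EI) = 170.7/EI.
Compatibility at B: δ_0 − R_B·δ_{BB} = 0, so R_B = 10200/170.7 = 59.76 kip.
Moment equilibrium about A: M_A = Σ(load moments about A) − R_B·L = 842.5 − 59.76×8 = 364.4 kip·ft.

M_A = 364.4 kip·ft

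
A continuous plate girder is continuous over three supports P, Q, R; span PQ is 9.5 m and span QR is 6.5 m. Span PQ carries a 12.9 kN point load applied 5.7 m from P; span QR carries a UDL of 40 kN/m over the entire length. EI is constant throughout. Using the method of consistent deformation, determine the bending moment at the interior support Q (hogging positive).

M_Q = 99.79 kN·m

Insert a hinge at Q; M_Q is the redundant, and each span becomes simply supported.
Discontinuity in slope at Q on the released structure — sum the simple-span end rotations:
  span PQ: point load 12.9 at a = 5.7: Pab(L + a)/(6LEI) = 74.51/EI
  span QR: UDL 40: wL³/(24EI) = 457.7/EI
  relative rotation θ_0 = (74.51 + 457.7)/EI = 532.2/EI
A unit hogging moment at Q produces rotation L₁/(3EI) + L₂/(3EI) = 5.333/EI.
Compatibility: M_Q·(L₁+L₂)/(3EI) = θ_0, giving M_Q = 99.79 kN·m (hogging).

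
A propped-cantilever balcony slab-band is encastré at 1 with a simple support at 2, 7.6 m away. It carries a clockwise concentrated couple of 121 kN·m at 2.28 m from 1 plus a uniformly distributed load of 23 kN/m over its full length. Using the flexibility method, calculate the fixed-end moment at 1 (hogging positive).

Take the reaction at 2 as the redundant and release it; the primary structure is a cantilever fixed at 1.
Primary-structure tip deflection at 2 by superposition:
  clockwise couple 121 at a = 2.28: M₀a(2L − a)/(2EI) = 1782/EI
  UDL 23: wL⁴/(8EI) = 9592/EI
  δ_0 = 11374/EI
Tip deflection under a unit load at 2: L³/(3EI) = 146.3/EI.
The prop prevents deflection at 2: R_2 = δ_0/δ_{22} = 11374/146.3 = 77.73 kN.
Moment equilibrium about 1: M_1 = Σ(load moments about 1) − R_2·L = 785.2 − 77.73×7.6 = 194.5 kN·m.

M_1 = 194.5 kN·m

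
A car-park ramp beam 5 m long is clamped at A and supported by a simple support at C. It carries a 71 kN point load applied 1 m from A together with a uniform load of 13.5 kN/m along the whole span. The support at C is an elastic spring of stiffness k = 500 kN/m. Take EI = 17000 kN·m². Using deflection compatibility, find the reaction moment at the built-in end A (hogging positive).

M_A = 159.1 kN·m

Remove the prop at C; the released (primary) structure is a cantilever built in at A.
Primary-structure tip deflection at C by superposition:
  point load 71 at a = 1: Pa²(3L − a)/(6EI) = 165.7/EI
  UDL 13.5: wL⁴/(8EI) = 1055/EI
  δ_0 = 1220/EI
Flexibility coefficient — unit upward force at C: δ_{CC} = L³/(3EI) = 41.67/EI.
With EI = 17000 kN·m²: δ_0 = 0.071786 m and δ_{CC} = 0.002451 m/kN.
Compatibility — the spring shortens by R_C/k under the reaction it provides: δ_0 − R_C·δ_{CC} = R_C/k. With 1/k = 0.002 m/kN, R_C = δ_0 / (δ_{CC} + 1/k) = 0.071786 / (0.002451 + 0.002) = 16.13 kN.
Moment equilibrium about A: M_A = Σ(load moments about A) − R_C·L = 239.8 − 16.13×5 = 159.1 kN·m.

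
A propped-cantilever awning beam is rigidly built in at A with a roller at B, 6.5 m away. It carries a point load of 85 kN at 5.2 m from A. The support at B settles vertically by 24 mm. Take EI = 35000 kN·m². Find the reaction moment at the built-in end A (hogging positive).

M_A = 112.7 kN·m

Remove the prop at B; the released (primary) structure is a cantilever built in at A.
Primary-structure tip deflection at B by superposition:
  point load 85 at a = 5.2: Pa²(3L − a)/(6EI) = 5478/EI
Tip deflection under a unit load at B: L³/(3EI) = 91.54/EI.
With EI = 35000 kN·m²: δ_0 = 0.15651 m and δ_{BB} = 0.002615 m/kN.
Compatibility — the beam at B must follow the support down by 0.024 m: δ_0 − R_B·δ_{BB} = 0.024, so R_B = (0.15651 − 0.024)/0.002615 = 50.66 kN.
Moment equilibrium about A: M_A = Σ(load moments about A) − R_B·L = 442 − 50.66×6.5 = 112.7 kN·m.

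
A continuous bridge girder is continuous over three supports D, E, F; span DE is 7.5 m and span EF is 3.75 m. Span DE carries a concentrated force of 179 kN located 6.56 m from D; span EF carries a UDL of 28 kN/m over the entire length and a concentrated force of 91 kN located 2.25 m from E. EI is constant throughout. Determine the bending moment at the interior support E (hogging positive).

Release continuity at E by inserting a hinge; the redundant is the internal moment M_E. The primary structure is two simply-supported spans DE and EF.
End slopes at the hinge E, treating each span as simply supported:
  span DE: point load 179 at a = 6.56: Pab(L + a)/(6LEI) = 344.9/EI
  span EF: UDL 28: wL³/(24EI) = 61.52/EI
  span EF: point load 91 at a = 2.25: Pab(L + b)/(6LEI) = 71.66/EI
  relative rotation θ_0 = (344.9 + 133.2)/EI = 478.1/EI
A unit hogging moment at E produces rotation L₁/(3EI) + L₂/(3EI) = 3.75/EI.
Slope continuity at E: θ_0 = M_E·3.75/EI, so M_E = 478.1/3.75 = 127.5 kN·m (hogging).

M_E = 127.5 kN·m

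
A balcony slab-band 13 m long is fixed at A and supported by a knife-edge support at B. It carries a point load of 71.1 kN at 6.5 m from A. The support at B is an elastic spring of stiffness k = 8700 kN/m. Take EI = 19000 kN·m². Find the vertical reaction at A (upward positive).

Release the roller at B. Primary structure: cantilever fixed at A.
Free-end deflection of the primary structure under the applied loading (downward +):
  point load 71.1 at a = 6.5: Pa²(3L − a)/(6EI) = 16272/EI
Flexibility coefficient — unit upward force at B: δ_{BB} = L³/(3EI) = 732.3/EI.
With EI = 19000 kN·m²: δ_0 = 0.8564 m and δ_{BB} = 0.038544 m/kN.
Compatibility — the spring shortens by R_B/k under the reaction it provides: δ_0 − R_B·δ_{BB} = R_B/k. With 1/k = 0.000115 m/kN, R_B = δ_0 / (δ_{BB} + 1/k) = 0.8564 / (0.038544 + 0.000115) = 22.15 kN.
Vertical equilibrium: R_A = ΣP − R_B = 71.1 − 22.15 = 48.95 kN.

R_A = 48.95 kN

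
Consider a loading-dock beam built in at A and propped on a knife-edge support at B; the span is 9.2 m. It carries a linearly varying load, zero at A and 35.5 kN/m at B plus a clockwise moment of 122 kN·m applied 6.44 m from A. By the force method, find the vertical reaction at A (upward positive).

Take the reaction at B as the redundant and release it; the primary structure is a cantilever fixed at A.
Free-end deflection of the primary structure under the applied loading (downward +):
  triangular load, peak 35.5 at the free end: 11w₀L⁴/(120EI) = 23313/EI
  clockwise couple 122 at a = 6.44: M₀a(2L − a)/(2EI) = 4698/EI
  δ_0 = 28011/EI
Flexibility coefficient — unit upward force at B: δ_{BB} = L³/(3EI) = 259.6/EI.
The prop prevents deflection at B: R_B = δ_0/δ_{BB} = 28011/259.6 = 107.9 kN.
Vertical equilibrium: R_A = ΣP − R_B = 163.3 − 107.9 = 55.38 kN.

R_A = 55.38 kN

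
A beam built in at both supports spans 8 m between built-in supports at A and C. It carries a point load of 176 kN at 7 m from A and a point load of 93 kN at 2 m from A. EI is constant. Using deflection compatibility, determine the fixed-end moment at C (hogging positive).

Release both end moments; the primary structure is a simply-supported span AC with redundants M_A and M_C.
On the primary (simply-supported) span, the end slopes from the loading are:
  at A: point load 176 at a = 7: Pab(L + b)/(6LEI) = 231/EI
  at C: point load 176 at a = 7: Pab(L + a)/(6LEI) = 385/EI
  at A: point load 93 at a = 2: Pab(L + b)/(6LEI) = 325.5/EI
  at C: point load 93 at a = 2: Pab(L + a)/(6LEI) = 232.5/EI
  θ_A0 = 556.5/EI,  θ_C0 = 617.5/EI
Flexibility coefficients: a unit moment at one end gives L/(3EI) there and L/(6EI) at the far end, so f₁₁ = f₂₂ = 2.667/EI and f₁₂ = f₂₁ = 1.333/EI.
Compatibility — zero rotation at each built-in end:
  2.667 M_A + 1.333 M_C = 556.5
  1.333 M_A + 2.667 M_C = 617.5
Solving the pair gives M_A = 123.9 kN·m and M_C = 169.6 kN·m (hogging).

M_C = 169.6 kN·m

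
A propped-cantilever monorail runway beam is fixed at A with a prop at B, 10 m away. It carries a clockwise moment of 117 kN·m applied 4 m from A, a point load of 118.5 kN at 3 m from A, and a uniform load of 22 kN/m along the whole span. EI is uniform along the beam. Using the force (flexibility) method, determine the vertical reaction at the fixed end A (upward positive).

R_A = 230.4 kN

Take the reaction at B as the redundant and release it; the primary structure is a cantilever fixed at A.
Downward deflection at the released point B due to the loads:
  clockwise couple 117 at a = 4: M₀a(2L − a)/(2EI) = 3744/EI
  point load 118.5 at a = 3: Pa²(3L − a)/(6EI) = 4799/EI
  UDL 22: wL⁴/(8EI) = 27500/EI
  δ_0 = 36043/EI
Flexibility coefficient — unit upward force at B: δ_{BB} = L³/(3EI) = 333.3/EI.
The prop prevents deflection at B: R_B = δ_0/δ_{BB} = 36043/333.3 = 108.1 kN.
Vertical equilibrium: R_A = ΣP − R_B = 338.5 − 108.1 = 230.4 kN.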